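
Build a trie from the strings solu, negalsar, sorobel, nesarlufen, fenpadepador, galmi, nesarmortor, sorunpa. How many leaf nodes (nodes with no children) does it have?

A leaf is a node with no children — equivalently, the end of a word that is not a proper prefix of any other stored word.
Those words: "fenpadepador", "galmi", "negalsar", "nesarlufen", "nesarmortor", "solu", "sorobel", "sorunpa"
Leaf count: 8

8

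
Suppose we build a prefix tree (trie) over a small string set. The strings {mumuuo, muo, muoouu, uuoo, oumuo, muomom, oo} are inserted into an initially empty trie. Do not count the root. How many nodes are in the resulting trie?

For each word, the new-node count is its length minus the longest prefix already in the trie:
  "mumuuo" → 6 new (m, u, m, u, u, o)
  "muo" → prefix "mu" already present; 1 new (o)
  "muoouu" → prefix "muo" already present; 3 new (o, u, u)
  "uuoo" → 4 new (u, u, o, o)
  "oumuo" → 5 new (o, u, m, u, o)
  "muomom" → prefix "muo" already present; 3 new (m, o, m)
  "oo" → prefix "o" already present; 1 new (o)
Total nodes = 6 + 1 + 3 + 4 + 5 + 3 + 1 = 23

23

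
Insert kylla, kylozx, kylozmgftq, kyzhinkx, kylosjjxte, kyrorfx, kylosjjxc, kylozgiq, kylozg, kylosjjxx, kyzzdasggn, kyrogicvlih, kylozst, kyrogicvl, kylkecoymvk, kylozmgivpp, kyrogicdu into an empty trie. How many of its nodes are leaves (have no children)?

15

Leaves are exactly the stored words that no other stored word extends.
Those words: "kylkecoymvk", "kylla", "kylosjjxc", "kylosjjxte", "kylosjjxx", "kylozgiq", "kylozmgftq", "kylozmgivpp", "kylozst", "kylozx", "kyrogicdu", "kyrogicvlih", "kyrorfx", "kyzhinkx", "kyzzdasggn"
Leaf count: 15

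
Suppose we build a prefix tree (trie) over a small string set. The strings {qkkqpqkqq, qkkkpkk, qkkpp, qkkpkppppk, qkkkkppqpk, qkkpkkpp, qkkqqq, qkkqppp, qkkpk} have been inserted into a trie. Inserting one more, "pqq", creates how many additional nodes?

3

No existing word starts with "p", so every character of "pqq" needs a new node.
3 − 0 = 3 new nodes.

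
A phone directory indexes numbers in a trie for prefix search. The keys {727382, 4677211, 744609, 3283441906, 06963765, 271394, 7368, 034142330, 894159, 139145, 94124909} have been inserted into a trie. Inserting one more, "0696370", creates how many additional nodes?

1

The longest prefix of "0696370" already in the trie is "069637" (length 6).
New nodes needed: |"0696370"| − 6 = 7 − 6 = 1.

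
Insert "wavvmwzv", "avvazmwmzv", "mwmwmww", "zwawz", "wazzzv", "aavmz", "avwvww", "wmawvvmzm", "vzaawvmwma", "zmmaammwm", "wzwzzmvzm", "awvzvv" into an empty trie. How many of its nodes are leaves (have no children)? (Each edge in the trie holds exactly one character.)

12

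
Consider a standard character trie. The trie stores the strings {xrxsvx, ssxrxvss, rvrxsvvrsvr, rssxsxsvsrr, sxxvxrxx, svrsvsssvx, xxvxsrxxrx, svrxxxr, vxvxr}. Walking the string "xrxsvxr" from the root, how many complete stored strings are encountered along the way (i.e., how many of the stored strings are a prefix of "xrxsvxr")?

1

Walk "xrxsvxr" from the root; an end-of-word marker is hit whenever a stored word is a prefix of "xrxsvxr".
Prefixes of the query that are stored words: "xrxsvx"
Count: 1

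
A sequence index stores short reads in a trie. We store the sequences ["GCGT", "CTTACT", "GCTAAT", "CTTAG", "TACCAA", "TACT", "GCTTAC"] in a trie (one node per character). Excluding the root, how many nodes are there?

25

Trace insertions, counting only characters that open a new branch:
  "GCGT" → 4 new (G, C, G, T)
  "CTTACT" → 6 new (C, T, T, A, C, T)
  "GCTAAT" → prefix "GC" already present; 4 new (T, A, A, T)
  "CTTAG" → prefix "CTTA" already present; 1 new (G)
  "TACCAA" → 6 new (T, A, C, C, A, A)
  "TACT" → prefix "TAC" already present; 1 new (T)
  "GCTTAC" → prefix "GCT" already present; 3 new (T, A, C)
Total nodes = 4 + 6 + 4 + 1 + 6 + 1 + 3 = 25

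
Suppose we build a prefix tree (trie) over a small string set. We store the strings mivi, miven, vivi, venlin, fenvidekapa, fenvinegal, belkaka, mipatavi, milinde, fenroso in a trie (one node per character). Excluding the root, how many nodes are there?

53

Insert word by word; a character creates a node only if that edge doesn't already exist:
  "mivi" → 4 new (m, i, v, i)
  "miven" → prefix "miv" already present; 2 new (e, n)
  "vivi" → 4 new (v, i, v, i)
  "venlin" → prefix "v" already present; 5 new (e, n, l, i, n)
  "fenvidekapa" → 11 new (f, e, n, v, i, d, e, k, a, p, a)
  "fenvinegal" → prefix "fenvi" already present; 5 new (n, e, g, a, l)
  "belkaka" → 7 new (b, e, l, k, a, k, a)
  "mipatavi" → prefix "mi" already present; 6 new (p, a, t, a, v, i)
  "milinde" → prefix "mi" already present; 5 new (l, i, n, d, e)
  "fenroso" → prefix "fen" already present; 4 new (r, o, s, o)
Total nodes = 4 + 2 + 4 + 5 + 11 + 5 + 7 + 6 + 5 + 4 = 53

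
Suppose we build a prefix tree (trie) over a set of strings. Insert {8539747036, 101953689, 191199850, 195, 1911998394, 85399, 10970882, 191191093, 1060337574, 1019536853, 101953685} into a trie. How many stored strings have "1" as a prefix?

9

Filter for entries beginning with "1":
Matches: "101953685", "1019536853", "101953689", "1060337574", "10970882", "191191093", "1911998394", "191199850", "195"
Count: 9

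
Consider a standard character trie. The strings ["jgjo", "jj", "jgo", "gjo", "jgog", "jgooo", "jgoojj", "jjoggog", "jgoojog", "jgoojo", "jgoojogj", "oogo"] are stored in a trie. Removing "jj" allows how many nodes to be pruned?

0

A node on "jj"'s path can go only if nothing else ends at it or branches off below it.
Every node on "jj" is still needed (e.g. by "jjoggog"), so nothing is freed.
Nodes removed: 0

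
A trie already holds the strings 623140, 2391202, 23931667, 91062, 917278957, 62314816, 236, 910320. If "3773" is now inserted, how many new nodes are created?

Nothing in the trie begins with "3"; the whole of "3773" is new.
4 − 0 = 4 new nodes.

4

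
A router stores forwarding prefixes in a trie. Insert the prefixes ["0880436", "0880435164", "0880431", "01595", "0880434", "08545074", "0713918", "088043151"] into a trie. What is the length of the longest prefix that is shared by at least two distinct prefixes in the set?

7

The deepest shared node is where two words last agree before diverging.
e.g. "0880431" and "088043151" share the prefix "0880431" of length 7; no pair shares a longer one.
Longest shared-prefix length: 7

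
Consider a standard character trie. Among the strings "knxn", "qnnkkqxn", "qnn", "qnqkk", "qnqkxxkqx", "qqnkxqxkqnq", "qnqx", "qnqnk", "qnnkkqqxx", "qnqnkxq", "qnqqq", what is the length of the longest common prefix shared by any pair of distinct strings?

The deepest shared node is where two words last agree before diverging.
"qnnkkqqxx" and "qnnkkqxn" agree on "qnnkkq" (6 characters) before diverging; nothing deeper is shared.
Longest shared-prefix length: 6

6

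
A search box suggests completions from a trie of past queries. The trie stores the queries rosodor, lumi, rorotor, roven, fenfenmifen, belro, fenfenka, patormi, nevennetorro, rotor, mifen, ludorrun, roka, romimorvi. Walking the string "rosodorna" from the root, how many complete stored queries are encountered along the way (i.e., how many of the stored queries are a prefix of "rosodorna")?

Check each prefix of "rosodorna" against the stored set — each match is an end-marker on the path.
Prefixes of the query that are stored words: "rosodor"
Count: 1

1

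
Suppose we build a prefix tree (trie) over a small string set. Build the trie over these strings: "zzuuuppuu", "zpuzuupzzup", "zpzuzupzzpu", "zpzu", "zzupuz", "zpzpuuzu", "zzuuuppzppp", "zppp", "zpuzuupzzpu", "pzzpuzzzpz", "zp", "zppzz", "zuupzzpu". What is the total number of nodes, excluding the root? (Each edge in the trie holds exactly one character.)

63

Insert word by word; a character creates a node only if that edge doesn't already exist:
  "zzuuuppuu" → 9 new (z, z, u, u, u, p, p, u, u)
  "zpuzuupzzup" → prefix "z" already present; 10 new (p, u, z, u, u, p, z, z, u, p)
  "zpzuzupzzpu" → prefix "zp" already present; 9 new (z, u, z, u, p, z, z, p, u)
  "zpzu" → prefix "zpzu" already present; 0 new (none)
  "zzupuz" → prefix "zzu" already present; 3 new (p, u, z)
  "zpzpuuzu" → prefix "zpz" already present; 5 new (p, u, u, z, u)
  "zzuuuppzppp" → prefix "zzuuupp" already present; 4 new (z, p, p, p)
  "zppp" → prefix "zp" already present; 2 new (p, p)
  "zpuzuupzzpu" → prefix "zpuzuupzz" already present; 2 new (p, u)
  "pzzpuzzzpz" → 10 new (p, z, z, p, u, z, z, z, p, z)
  "zp" → prefix "zp" already present; 0 new (none)
  "zppzz" → prefix "zpp" already present; 2 new (z, z)
  "zuupzzpu" → prefix "z" already present; 7 new (u, u, p, z, z, p, u)
Total nodes = 9 + 10 + 9 + 0 + 3 + 5 + 4 + 2 + 2 + 10 + 0 + 2 + 7 = 63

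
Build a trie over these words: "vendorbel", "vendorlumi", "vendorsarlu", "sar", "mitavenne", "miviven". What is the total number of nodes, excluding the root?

Insert word by word; a character creates a node only if that edge doesn't already exist:
  "vendorbel" → 9 new (v, e, n, d, o, r, b, e, l)
  "vendorlumi" → prefix "vendor" already present; 4 new (l, u, m, i)
  "vendorsarlu" → prefix "vendor" already present; 5 new (s, a, r, l, u)
  "sar" → 3 new (s, a, r)
  "mitavenne" → 9 new (m, i, t, a, v, e, n, n, e)
  "miviven" → prefix "mi" already present; 5 new (v, i, v, e, n)
Total nodes = 9 + 4 + 5 + 3 + 9 + 5 = 35

35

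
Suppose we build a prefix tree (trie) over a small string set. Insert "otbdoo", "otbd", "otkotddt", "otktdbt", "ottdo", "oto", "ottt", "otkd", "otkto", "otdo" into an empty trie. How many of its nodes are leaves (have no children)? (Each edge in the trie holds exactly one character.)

A leaf is a node with no children — equivalently, the end of a word that is not a proper prefix of any other stored word.
Those words: "otbdoo", "otdo", "otkd", "otkotddt", "otktdbt", "otkto", "oto", "ottdo", "ottt"
Leaf count: 9

9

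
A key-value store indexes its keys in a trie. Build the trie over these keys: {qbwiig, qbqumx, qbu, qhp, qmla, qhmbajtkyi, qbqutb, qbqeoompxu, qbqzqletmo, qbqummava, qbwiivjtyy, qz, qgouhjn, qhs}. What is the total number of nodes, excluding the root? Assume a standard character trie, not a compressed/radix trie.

57

Insert word by word; a character creates a node only if that edge doesn't already exist:
  "qbwiig" → 6 new (q, b, w, i, i, g)
  "qbqumx" → prefix "qb" already present; 4 new (q, u, m, x)
  "qbu" → prefix "qb" already present; 1 new (u)
  "qhp" → prefix "q" already present; 2 new (h, p)
  "qmla" → prefix "q" already present; 3 new (m, l, a)
  "qhmbajtkyi" → prefix "qh" already present; 8 new (m, b, a, j, t, k, y, i)
  "qbqutb" → prefix "qbqu" already present; 2 new (t, b)
  "qbqeoompxu" → prefix "qbq" already present; 7 new (e, o, o, m, p, x, u)
  "qbqzqletmo" → prefix "qbq" already present; 7 new (z, q, l, e, t, m, o)
  "qbqummava" → prefix "qbqum" already present; 4 new (m, a, v, a)
  "qbwiivjtyy" → prefix "qbwii" already present; 5 new (v, j, t, y, y)
  "qz" → prefix "q" already present; 1 new (z)
  "qgouhjn" → prefix "q" already present; 6 new (g, o, u, h, j, n)
  "qhs" → prefix "qh" already present; 1 new (s)
Total nodes = 6 + 4 + 1 + 2 + 3 + 8 + 2 + 7 + 7 + 4 + 5 + 1 + 6 + 1 = 57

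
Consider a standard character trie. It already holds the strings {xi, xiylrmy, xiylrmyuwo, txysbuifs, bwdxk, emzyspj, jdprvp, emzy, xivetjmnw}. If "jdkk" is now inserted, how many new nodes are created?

2

"jd" is already a path in the trie; the remaining "kk" must be added.
So 4 − 2 = 2 new nodes.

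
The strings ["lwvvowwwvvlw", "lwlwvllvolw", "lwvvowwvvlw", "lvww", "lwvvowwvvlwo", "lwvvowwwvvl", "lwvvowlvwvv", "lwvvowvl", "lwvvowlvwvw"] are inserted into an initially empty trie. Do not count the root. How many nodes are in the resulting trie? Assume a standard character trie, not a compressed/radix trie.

37

Trace insertions, counting only characters that open a new branch:
  "lwvvowwwvvlw" → 12 new (l, w, v, v, o, w, w, w, v, v, l, w)
  "lwlwvllvolw" → prefix "lw" already present; 9 new (l, w, v, l, l, v, o, l, w)
  "lwvvowwvvlw" → prefix "lwvvoww" already present; 4 new (v, v, l, w)
  "lvww" → prefix "l" already present; 3 new (v, w, w)
  "lwvvowwvvlwo" → prefix "lwvvowwvvlw" already present; 1 new (o)
  "lwvvowwwvvl" → prefix "lwvvowwwvvl" already present; 0 new (none)
  "lwvvowlvwvv" → prefix "lwvvow" already present; 5 new (l, v, w, v, v)
  "lwvvowvl" → prefix "lwvvow" already present; 2 new (v, l)
  "lwvvowlvwvw" → prefix "lwvvowlvwv" already present; 1 new (w)
Total nodes = 12 + 9 + 4 + 3 + 1 + 0 + 5 + 2 + 1 = 37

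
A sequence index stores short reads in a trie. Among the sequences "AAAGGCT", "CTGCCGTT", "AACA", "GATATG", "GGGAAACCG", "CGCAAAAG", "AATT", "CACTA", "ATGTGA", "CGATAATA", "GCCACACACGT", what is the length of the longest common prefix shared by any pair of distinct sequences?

The deepest shared node is where two words last agree before diverging.
e.g. "AAAGGCT" and "AACA" share the prefix "AA" of length 2; no pair shares a longer one.
Longest shared-prefix length: 2

2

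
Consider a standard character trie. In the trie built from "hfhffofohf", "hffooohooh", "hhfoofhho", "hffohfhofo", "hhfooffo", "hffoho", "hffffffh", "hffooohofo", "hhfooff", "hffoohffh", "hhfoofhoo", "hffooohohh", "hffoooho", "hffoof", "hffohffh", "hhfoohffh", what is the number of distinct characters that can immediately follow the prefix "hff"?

2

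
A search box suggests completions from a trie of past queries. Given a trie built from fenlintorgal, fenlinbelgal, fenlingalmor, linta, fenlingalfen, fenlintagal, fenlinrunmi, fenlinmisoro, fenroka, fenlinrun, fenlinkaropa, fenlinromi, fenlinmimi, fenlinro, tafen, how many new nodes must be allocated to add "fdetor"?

"f" is already a path in the trie; the remaining "detor" must be added.
New nodes needed: |"fdetor"| − 1 = 6 − 1 = 5.

5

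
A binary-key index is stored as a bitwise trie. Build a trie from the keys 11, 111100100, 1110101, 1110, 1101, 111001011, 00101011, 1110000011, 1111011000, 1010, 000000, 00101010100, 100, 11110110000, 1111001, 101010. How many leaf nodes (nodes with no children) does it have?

Leaves are exactly the stored words that no other stored word extends.
Those words: "000000", "00101010100", "00101011", "100", "101010", "1101", "1110000011", "111001011", "1110101", "111100100", "11110110000"
Leaf count: 11

11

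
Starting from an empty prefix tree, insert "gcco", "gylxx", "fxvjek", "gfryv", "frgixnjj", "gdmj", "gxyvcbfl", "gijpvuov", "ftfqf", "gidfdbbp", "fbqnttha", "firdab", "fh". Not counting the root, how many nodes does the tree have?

Insert word by word; a character creates a node only if that edge doesn't already exist:
  "gcco" → 4 new (g, c, c, o)
  "gylxx" → prefix "g" already present; 4 new (y, l, x, x)
  "fxvjek" → 6 new (f, x, v, j, e, k)
  "gfryv" → prefix "g" already present; 4 new (f, r, y, v)
  "frgixnjj" → prefix "f" already present; 7 new (r, g, i, x, n, j, j)
  "gdmj" → prefix "g" already present; 3 new (d, m, j)
  "gxyvcbfl" → prefix "g" already present; 7 new (x, y, v, c, b, f, l)
  "gijpvuov" → prefix "g" already present; 7 new (i, j, p, v, u, o, v)
  "ftfqf" → prefix "f" already present; 4 new (t, f, q, f)
  "gidfdbbp" → prefix "gi" already present; 6 new (d, f, d, b, b, p)
  "fbqnttha" → prefix "f" already present; 7 new (b, q, n, t, t, h, a)
  "firdab" → prefix "f" already present; 5 new (i, r, d, a, b)
  "fh" → prefix "f" already present; 1 new (h)
Total nodes = 4 + 4 + 6 + 4 + 7 + 3 + 7 + 7 + 4 + 6 + 7 + 5 + 1 = 65

65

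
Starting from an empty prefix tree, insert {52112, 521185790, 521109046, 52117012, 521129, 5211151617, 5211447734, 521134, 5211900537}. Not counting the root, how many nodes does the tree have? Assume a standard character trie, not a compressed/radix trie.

Trie structure (* marks end of a word):
(root)
└─ 5
   └─ 2
      └─ 1
         └─ 1
            ├─ 0
            │  └─ 9
            │     └─ 0
            │        └─ 4
            │           └─ 6 *
            ├─ 1
            │  └─ 5
            │     └─ 1
            │        └─ 6
            │           └─ 1
            │              └─ 7 *
            ├─ 2 *
            │  └─ 9 *
            ├─ 3
            │  └─ 4 *
            ├─ 4
            │  └─ 4
            │     └─ 7
            │        └─ 7
            │           └─ 3
            │              └─ 4 *
            ├─ 7
            │  └─ 0
            │     └─ 1
            │        └─ 2 *
            ├─ 8
            │  └─ 5
            │     └─ 7
            │        └─ 9
            │           └─ 0 *
            └─ 9
               └─ 0
                  └─ 0
                     └─ 5
                        └─ 3
                           └─ 7 *
Counting every labelled node above: 40.

40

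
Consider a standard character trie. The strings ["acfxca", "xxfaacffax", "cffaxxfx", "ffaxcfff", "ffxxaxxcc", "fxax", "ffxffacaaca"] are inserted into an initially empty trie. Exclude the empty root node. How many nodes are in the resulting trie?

50

For each word, the new-node count is its length minus the longest prefix already in the trie:
  "acfxca" → 6 new (a, c, f, x, c, a)
  "xxfaacffax" → 10 new (x, x, f, a, a, c, f, f, a, x)
  "cffaxxfx" → 8 new (c, f, f, a, x, x, f, x)
  "ffaxcfff" → 8 new (f, f, a, x, c, f, f, f)
  "ffxxaxxcc" → prefix "ff" already present; 7 new (x, x, a, x, x, c, c)
  "fxax" → prefix "f" already present; 3 new (x, a, x)
  "ffxffacaaca" → prefix "ffx" already present; 8 new (f, f, a, c, a, a, c, a)
Total nodes = 6 + 10 + 8 + 8 + 7 + 3 + 8 = 50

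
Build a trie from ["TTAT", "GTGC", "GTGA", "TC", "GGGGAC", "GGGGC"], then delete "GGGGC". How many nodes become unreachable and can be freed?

A node on "GGGGC"'s path can go only if nothing else ends at it or branches off below it.
The suffix "C" (1 node) is used only by "GGGGC"; the node for "GGGG" still has the child "A", so pruning stops there.
Nodes removed: 1

1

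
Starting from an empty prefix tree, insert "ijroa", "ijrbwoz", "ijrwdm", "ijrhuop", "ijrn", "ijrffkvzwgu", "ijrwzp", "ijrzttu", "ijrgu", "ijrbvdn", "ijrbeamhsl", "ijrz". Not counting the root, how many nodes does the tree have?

42

For each word, the new-node count is its length minus the longest prefix already in the trie:
  "ijroa" → 5 new (i, j, r, o, a)
  "ijrbwoz" → prefix "ijr" already present; 4 new (b, w, o, z)
  "ijrwdm" → prefix "ijr" already present; 3 new (w, d, m)
  "ijrhuop" → prefix "ijr" already present; 4 new (h, u, o, p)
  "ijrn" → prefix "ijr" already present; 1 new (n)
  "ijrffkvzwgu" → prefix "ijr" already present; 8 new (f, f, k, v, z, w, g, u)
  "ijrwzp" → prefix "ijrw" already present; 2 new (z, p)
  "ijrzttu" → prefix "ijr" already present; 4 new (z, t, t, u)
  "ijrgu" → prefix "ijr" already present; 2 new (g, u)
  "ijrbvdn" → prefix "ijrb" already present; 3 new (v, d, n)
  "ijrbeamhsl" → prefix "ijrb" already present; 6 new (e, a, m, h, s, l)
  "ijrz" → prefix "ijrz" already present; 0 new (none)
Total nodes = 5 + 4 + 3 + 4 + 1 + 8 + 2 + 4 + 2 + 3 + 6 + 0 = 42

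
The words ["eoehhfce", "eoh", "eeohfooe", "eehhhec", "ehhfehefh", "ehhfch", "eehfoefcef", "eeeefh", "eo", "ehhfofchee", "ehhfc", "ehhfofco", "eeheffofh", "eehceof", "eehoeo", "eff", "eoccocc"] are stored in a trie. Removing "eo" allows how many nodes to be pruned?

A node on "eo"'s path can go only if nothing else ends at it or branches off below it.
Every node on "eo" is still needed (e.g. by "eoehhfce"), so nothing is freed.
Nodes removed: 0

0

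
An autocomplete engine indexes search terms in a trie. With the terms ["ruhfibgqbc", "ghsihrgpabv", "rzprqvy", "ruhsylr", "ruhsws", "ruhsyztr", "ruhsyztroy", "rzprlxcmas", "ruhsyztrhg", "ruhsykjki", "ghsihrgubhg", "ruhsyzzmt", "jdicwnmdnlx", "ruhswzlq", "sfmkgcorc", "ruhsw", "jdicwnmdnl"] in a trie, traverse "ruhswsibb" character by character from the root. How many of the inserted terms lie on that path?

Check each prefix of "ruhswsibb" against the stored set — each match is an end-marker on the path.
Prefixes of the query that are stored words: "ruhsw", "ruhsws"
Count: 2

2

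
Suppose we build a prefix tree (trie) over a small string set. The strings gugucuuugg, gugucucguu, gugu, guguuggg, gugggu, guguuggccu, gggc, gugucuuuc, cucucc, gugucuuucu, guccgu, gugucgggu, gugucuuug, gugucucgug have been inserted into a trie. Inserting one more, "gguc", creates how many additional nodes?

2

"gg" is already a path in the trie; the remaining "uc" must be added.
Each of the 2 remaining characters creates one node.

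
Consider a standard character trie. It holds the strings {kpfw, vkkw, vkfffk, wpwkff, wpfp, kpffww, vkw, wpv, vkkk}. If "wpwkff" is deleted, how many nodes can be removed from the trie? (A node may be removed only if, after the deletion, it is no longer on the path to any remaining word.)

After clearing the end-marker at "wpwkff", prune upward until reaching a node still needed by another word.
The suffix "wkff" (4 nodes) is used only by "wpwkff"; the node for "wp" still has the child "f", so pruning stops there.
Nodes removed: 4

4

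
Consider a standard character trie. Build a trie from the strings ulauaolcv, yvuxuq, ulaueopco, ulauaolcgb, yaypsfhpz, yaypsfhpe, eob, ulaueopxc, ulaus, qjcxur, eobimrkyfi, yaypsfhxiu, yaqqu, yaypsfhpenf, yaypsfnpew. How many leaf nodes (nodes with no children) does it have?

A leaf is a node with no children — equivalently, the end of a word that is not a proper prefix of any other stored word.
Those words: "eobimrkyfi", "qjcxur", "ulauaolcgb", "ulauaolcv", "ulaueopco", "ulaueopxc", "ulaus", "yaqqu", "yaypsfhpenf", "yaypsfhpz", "yaypsfhxiu", "yaypsfnpew", "yvuxuq"
Leaf count: 13

13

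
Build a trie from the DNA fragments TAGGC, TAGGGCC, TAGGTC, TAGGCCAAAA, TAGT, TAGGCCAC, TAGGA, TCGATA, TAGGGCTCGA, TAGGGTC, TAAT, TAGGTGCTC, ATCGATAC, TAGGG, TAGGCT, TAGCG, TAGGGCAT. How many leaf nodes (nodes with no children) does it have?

15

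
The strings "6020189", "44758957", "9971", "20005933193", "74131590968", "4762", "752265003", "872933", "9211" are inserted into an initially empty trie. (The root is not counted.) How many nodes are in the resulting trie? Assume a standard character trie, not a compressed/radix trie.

Insert word by word; a character creates a node only if that edge doesn't already exist:
  "6020189" → 7 new (6, 0, 2, 0, 1, 8, 9)
  "44758957" → 8 new (4, 4, 7, 5, 8, 9, 5, 7)
  "9971" → 4 new (9, 9, 7, 1)
  "20005933193" → 11 new (2, 0, 0, 0, 5, 9, 3, 3, 1, 9, 3)
  "74131590968" → 11 new (7, 4, 1, 3, 1, 5, 9, 0, 9, 6, 8)
  "4762" → prefix "4" already present; 3 new (7, 6, 2)
  "752265003" → prefix "7" already present; 8 new (5, 2, 2, 6, 5, 0, 0, 3)
  "872933" → 6 new (8, 7, 2, 9, 3, 3)
  "9211" → prefix "9" already present; 3 new (2, 1, 1)
Total nodes = 7 + 8 + 4 + 11 + 11 + 3 + 8 + 6 + 3 = 61

61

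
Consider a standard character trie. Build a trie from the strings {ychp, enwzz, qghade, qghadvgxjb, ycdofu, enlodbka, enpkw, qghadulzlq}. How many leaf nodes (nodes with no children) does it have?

Leaves are exactly the stored words that no other stored word extends.
Those words: "enlodbka", "enpkw", "enwzz", "qghade", "qghadulzlq", "qghadvgxjb", "ycdofu", "ychp"
Leaf count: 8

8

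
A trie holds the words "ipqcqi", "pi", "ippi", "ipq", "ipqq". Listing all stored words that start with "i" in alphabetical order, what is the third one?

Filter for "i…" and sort: "ippi", "ipq", "ipqcqi", "ipqq"
The 3rd is ipqcqi.

ipqcqi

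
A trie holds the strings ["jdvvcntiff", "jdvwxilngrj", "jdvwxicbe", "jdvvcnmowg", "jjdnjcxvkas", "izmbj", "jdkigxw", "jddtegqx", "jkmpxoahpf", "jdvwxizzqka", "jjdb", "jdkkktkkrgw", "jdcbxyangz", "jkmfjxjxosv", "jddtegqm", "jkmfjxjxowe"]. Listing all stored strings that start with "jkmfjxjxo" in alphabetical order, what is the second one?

Filter for "jkmfjxjxo…" and sort: "jkmfjxjxosv", "jkmfjxjxowe"
The 2nd is jkmfjxjxowe.

jkmfjxjxowe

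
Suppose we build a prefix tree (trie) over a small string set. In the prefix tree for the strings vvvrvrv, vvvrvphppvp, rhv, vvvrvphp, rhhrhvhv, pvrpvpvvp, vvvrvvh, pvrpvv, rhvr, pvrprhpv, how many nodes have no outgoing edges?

Leaves are exactly the stored words that no other stored word extends.
Those words: "pvrprhpv", "pvrpvpvvp", "pvrpvv", "rhhrhvhv", "rhvr", "vvvrvphppvp", "vvvrvrv", "vvvrvvh"
Leaf count: 8

8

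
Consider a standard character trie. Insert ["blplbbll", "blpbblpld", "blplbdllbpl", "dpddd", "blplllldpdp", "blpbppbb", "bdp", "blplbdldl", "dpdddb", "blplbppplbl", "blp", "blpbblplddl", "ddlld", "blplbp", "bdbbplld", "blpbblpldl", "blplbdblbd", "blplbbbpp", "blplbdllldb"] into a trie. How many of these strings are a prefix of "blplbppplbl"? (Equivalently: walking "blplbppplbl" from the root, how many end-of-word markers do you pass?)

3

Traverse "blplbppplbl" character by character; count nodes along the way that are marked as word ends.
Prefixes of the query that are stored words: "blp", "blplbp", "blplbppplbl"
Count: 3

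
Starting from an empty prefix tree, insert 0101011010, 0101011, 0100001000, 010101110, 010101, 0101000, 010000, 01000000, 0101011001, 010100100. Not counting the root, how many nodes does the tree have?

Insert word by word; a character creates a node only if that edge doesn't already exist:
  "0101011010" → 10 new (0, 1, 0, 1, 0, 1, 1, 0, 1, 0)
  "0101011" → prefix "0101011" already present; 0 new (none)
  "0100001000" → prefix "010" already present; 7 new (0, 0, 0, 1, 0, 0, 0)
  "010101110" → prefix "0101011" already present; 2 new (1, 0)
  "010101" → prefix "010101" already present; 0 new (none)
  "0101000" → prefix "01010" already present; 2 new (0, 0)
  "010000" → prefix "010000" already present; 0 new (none)
  "01000000" → prefix "010000" already present; 2 new (0, 0)
  "0101011001" → prefix "01010110" already present; 2 new (0, 1)
  "010100100" → prefix "010100" already present; 3 new (1, 0, 0)
Total nodes = 10 + 0 + 7 + 2 + 0 + 2 + 0 + 2 + 2 + 3 = 28

28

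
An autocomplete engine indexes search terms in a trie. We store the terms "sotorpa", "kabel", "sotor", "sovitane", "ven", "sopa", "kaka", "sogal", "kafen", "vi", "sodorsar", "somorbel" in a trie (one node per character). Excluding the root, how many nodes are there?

44

For each word, the new-node count is its length minus the longest prefix already in the trie:
  "sotorpa" → 7 new (s, o, t, o, r, p, a)
  "kabel" → 5 new (k, a, b, e, l)
  "sotor" → prefix "sotor" already present; 0 new (none)
  "sovitane" → prefix "so" already present; 6 new (v, i, t, a, n, e)
  "ven" → 3 new (v, e, n)
  "sopa" → prefix "so" already present; 2 new (p, a)
  "kaka" → prefix "ka" already present; 2 new (k, a)
  "sogal" → prefix "so" already present; 3 new (g, a, l)
  "kafen" → prefix "ka" already present; 3 new (f, e, n)
  "vi" → prefix "v" already present; 1 new (i)
  "sodorsar" → prefix "so" already present; 6 new (d, o, r, s, a, r)
  "somorbel" → prefix "so" already present; 6 new (m, o, r, b, e, l)
Total nodes = 7 + 5 + 0 + 6 + 3 + 2 + 2 + 3 + 3 + 1 + 6 + 6 = 44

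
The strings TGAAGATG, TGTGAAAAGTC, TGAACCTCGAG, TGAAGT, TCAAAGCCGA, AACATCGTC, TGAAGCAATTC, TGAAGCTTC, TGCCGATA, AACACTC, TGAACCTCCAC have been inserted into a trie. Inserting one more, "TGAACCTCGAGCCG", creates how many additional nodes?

3

Walking "TGAACCTCGAGCCG" from the root, the first 11 characters ("TGAACCTCGAG") follow existing edges; "C" is the first miss.
So 14 − 11 = 3 new nodes.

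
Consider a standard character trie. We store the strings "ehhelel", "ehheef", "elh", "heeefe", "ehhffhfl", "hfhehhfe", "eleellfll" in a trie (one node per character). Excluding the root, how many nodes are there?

36

Count nodes per top-level branch (shared prefixes stored once):
  'e'-branch (ehheef, ehhelel, ehhffhfl, eleellfll, elh): 23 nodes
  'h'-branch (heeefe, hfhehhfe): 13 nodes
Sum: 36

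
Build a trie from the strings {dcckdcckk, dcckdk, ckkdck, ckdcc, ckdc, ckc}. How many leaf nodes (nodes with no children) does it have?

Leaves are exactly the stored words that no other stored word extends.
Those words: "ckc", "ckdcc", "ckkdck", "dcckdcckk", "dcckdk"
Leaf count: 5

5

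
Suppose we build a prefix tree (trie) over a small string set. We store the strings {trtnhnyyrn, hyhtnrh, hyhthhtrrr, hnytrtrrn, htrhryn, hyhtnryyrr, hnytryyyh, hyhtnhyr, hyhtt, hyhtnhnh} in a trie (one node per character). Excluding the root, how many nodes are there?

51

Count nodes per top-level branch (shared prefixes stored once):
  'h'-branch (hnytrtrrn, hnytryyyh, htrhryn, hyhthhtrrr, hyhtnhnh, hyhtnhyr, hyhtnrh, hyhtnryyrr, hyhtt): 41 nodes
  't'-branch (trtnhnyyrn): 10 nodes
Sum: 51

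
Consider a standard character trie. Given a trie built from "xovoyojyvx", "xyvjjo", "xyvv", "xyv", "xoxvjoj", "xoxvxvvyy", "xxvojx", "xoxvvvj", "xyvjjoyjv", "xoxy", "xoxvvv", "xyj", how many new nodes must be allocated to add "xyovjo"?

4

Walking "xyovjo" from the root, the first 2 characters ("xy") follow existing edges; "o" is the first miss.
So 6 − 2 = 4 new nodes.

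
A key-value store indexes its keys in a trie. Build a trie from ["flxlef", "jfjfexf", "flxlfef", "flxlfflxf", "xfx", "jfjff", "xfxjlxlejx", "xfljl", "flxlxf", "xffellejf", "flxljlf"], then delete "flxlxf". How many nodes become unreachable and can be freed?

Walk "flxlxf" from the leaf back toward the root, removing each node that no remaining word uses.
The suffix "xf" (2 nodes) is used only by "flxlxf"; the node for "flxl" still has the child "e", so pruning stops there.
Nodes removed: 2

2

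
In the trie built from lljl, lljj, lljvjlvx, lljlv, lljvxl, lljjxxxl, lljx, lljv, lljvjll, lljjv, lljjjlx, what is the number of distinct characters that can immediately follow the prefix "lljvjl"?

Walk "lljvjl" from the root, arriving at one node.
Characters that immediately follow "lljvjl" among the stored strings: {l, v}.
That node has 2 child edges.

2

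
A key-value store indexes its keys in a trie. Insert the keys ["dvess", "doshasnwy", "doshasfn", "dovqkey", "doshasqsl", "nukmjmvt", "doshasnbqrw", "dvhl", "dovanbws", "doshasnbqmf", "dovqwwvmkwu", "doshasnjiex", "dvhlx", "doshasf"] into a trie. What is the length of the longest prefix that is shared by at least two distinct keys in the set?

The deepest shared node is where two words last agree before diverging.
"doshasnbqmf" and "doshasnbqrw" agree on "doshasnbq" (9 characters) before diverging; nothing deeper is shared.
Longest shared-prefix length: 9

9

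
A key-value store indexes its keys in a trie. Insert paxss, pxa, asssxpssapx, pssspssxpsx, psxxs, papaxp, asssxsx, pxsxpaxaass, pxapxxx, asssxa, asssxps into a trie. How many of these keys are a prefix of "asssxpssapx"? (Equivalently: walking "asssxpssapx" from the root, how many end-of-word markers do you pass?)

2

Walk "asssxpssapx" from the root; an end-of-word marker is hit whenever a stored word is a prefix of "asssxpssapx".
Prefixes of the query that are stored words: "asssxps", "asssxpssapx"
Count: 2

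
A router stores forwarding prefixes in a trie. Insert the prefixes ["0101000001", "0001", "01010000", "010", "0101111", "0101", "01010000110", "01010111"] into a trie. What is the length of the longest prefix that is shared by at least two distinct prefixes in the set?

8

Look for the deepest trie node that still has at least two words in its subtree.
e.g. "01010000" and "0101000001" share the prefix "01010000" of length 8; no pair shares a longer one.
Longest shared-prefix length: 8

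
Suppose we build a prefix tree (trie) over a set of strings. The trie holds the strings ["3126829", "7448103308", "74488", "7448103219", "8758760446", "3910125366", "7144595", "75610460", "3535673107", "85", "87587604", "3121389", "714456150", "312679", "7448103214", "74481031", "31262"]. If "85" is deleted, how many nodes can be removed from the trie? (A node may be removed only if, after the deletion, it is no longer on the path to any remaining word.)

Walk "85" from the leaf back toward the root, removing each node that no remaining word uses.
The suffix "5" (1 node) is used only by "85"; the node for "8" still has the child "7", so pruning stops there.
Nodes removed: 1

1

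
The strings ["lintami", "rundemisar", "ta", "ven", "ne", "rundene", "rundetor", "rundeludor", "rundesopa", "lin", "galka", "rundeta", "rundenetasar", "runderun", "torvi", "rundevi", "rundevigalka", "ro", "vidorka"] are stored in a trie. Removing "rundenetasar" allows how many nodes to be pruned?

Walk "rundenetasar" from the leaf back toward the root, removing each node that no remaining word uses.
The suffix "tasar" (5 nodes) is used only by "rundenetasar"; "rundene" is itself a stored word, so pruning stops there.
Nodes removed: 5

5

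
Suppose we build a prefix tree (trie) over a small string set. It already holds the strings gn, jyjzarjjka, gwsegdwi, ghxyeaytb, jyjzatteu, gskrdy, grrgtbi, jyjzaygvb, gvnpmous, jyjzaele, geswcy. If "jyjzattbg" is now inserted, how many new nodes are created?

The longest prefix of "jyjzattbg" already in the trie is "jyjzatt" (length 7).
So 9 − 7 = 2 new nodes.

2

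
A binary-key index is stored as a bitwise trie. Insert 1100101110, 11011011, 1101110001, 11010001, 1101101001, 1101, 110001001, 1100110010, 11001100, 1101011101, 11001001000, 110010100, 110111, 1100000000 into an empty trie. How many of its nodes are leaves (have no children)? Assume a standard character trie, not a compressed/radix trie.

Leaves are exactly the stored words that no other stored word extends.
Those words: "1100000000", "110001001", "11001001000", "110010100", "1100101110", "1100110010", "11010001", "1101011101", "1101101001", "11011011", "1101110001"
Leaf count: 11

11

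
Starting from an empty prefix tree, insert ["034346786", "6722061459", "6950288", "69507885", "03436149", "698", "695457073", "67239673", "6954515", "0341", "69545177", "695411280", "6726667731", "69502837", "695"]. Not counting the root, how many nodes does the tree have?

64

Trace insertions, counting only characters that open a new branch:
  "034346786" → 9 new (0, 3, 4, 3, 4, 6, 7, 8, 6)
  "6722061459" → 10 new (6, 7, 2, 2, 0, 6, 1, 4, 5, 9)
  "6950288" → prefix "6" already present; 6 new (9, 5, 0, 2, 8, 8)
  "69507885" → prefix "6950" already present; 4 new (7, 8, 8, 5)
  "03436149" → prefix "0343" already present; 4 new (6, 1, 4, 9)
  "698" → prefix "69" already present; 1 new (8)
  "695457073" → prefix "695" already present; 6 new (4, 5, 7, 0, 7, 3)
  "67239673" → prefix "672" already present; 5 new (3, 9, 6, 7, 3)
  "6954515" → prefix "69545" already present; 2 new (1, 5)
  "0341" → prefix "034" already present; 1 new (1)
  "69545177" → prefix "695451" already present; 2 new (7, 7)
  "695411280" → prefix "6954" already present; 5 new (1, 1, 2, 8, 0)
  "6726667731" → prefix "672" already present; 7 new (6, 6, 6, 7, 7, 3, 1)
  "69502837" → prefix "695028" already present; 2 new (3, 7)
  "695" → prefix "695" already present; 0 new (none)
Total nodes = 9 + 10 + 6 + 4 + 4 + 1 + 6 + 5 + 2 + 1 + 2 + 5 + 7 + 2 + 0 = 64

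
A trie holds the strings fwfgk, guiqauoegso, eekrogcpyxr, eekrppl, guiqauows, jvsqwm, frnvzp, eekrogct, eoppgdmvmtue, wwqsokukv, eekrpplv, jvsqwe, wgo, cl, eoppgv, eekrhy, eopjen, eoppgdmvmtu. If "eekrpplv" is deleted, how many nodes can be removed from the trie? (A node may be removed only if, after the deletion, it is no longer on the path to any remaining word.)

1

After clearing the end-marker at "eekrpplv", prune upward until reaching a node still needed by another word.
The suffix "v" (1 node) is used only by "eekrpplv"; "eekrppl" is itself a stored word, so pruning stops there.
Nodes removed: 1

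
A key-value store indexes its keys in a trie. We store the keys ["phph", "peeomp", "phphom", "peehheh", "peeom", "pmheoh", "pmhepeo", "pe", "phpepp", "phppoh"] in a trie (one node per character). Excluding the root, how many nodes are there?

29

Trie structure (* marks end of a word):
(root)
└─ p
   ├─ e *
   │  └─ e
   │     ├─ h
   │     │  └─ h
   │     │     └─ e
   │     │        └─ h *
   │     └─ o
   │        └─ m *
   │           └─ p *
   ├─ h
   │  └─ p
   │     ├─ e
   │     │  └─ p
   │     │     └─ p *
   │     ├─ h *
   │     │  └─ o
   │     │     └─ m *
   │     └─ p
   │        └─ o
   │           └─ h *
   └─ m
      └─ h
         └─ e
            ├─ o
            │  └─ h *
            └─ p
               └─ e
                  └─ o *
Counting every labelled node above: 29.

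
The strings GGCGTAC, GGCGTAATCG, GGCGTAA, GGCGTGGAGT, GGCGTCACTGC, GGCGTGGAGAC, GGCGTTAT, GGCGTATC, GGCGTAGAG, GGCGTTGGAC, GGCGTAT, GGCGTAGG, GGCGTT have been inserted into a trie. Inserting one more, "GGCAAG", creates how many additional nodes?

3

Walking "GGCAAG" from the root, the first 3 characters ("GGC") follow existing edges; "A" is the first miss.
So 6 − 3 = 3 new nodes.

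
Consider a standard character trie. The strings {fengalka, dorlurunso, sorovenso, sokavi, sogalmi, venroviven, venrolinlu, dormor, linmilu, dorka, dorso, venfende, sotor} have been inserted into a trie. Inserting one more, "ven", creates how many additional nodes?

0

"ven" is already a full path in the trie; only an end-marker is added.
No new nodes are needed: 0.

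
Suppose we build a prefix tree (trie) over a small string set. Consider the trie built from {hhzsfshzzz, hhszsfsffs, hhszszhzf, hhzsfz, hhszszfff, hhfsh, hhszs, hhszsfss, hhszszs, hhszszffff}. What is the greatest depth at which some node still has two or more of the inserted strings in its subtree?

9

The deepest shared node is where two words last agree before diverging.
"hhszszfff" and "hhszszffff" agree on "hhszszfff" (9 characters) before diverging; nothing deeper is shared.
Longest shared-prefix length: 9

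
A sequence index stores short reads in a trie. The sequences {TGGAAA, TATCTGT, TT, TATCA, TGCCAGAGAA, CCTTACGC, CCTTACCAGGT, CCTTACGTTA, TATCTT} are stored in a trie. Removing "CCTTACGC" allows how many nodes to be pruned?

Walk "CCTTACGC" from the leaf back toward the root, removing each node that no remaining word uses.
The suffix "C" (1 node) is used only by "CCTTACGC"; the node for "CCTTACG" still has the child "T", so pruning stops there.
Nodes removed: 1

1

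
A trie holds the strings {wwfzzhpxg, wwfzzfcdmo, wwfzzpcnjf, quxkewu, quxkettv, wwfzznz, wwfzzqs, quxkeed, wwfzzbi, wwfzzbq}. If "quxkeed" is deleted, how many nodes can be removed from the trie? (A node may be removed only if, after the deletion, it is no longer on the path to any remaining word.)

2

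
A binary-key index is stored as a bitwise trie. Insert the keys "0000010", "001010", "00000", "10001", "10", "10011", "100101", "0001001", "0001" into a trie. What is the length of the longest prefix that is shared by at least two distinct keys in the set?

5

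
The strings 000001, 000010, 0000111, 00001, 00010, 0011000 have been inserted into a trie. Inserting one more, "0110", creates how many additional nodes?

Walking "0110" from the root, the first 1 characters ("0") follow existing edges; "1" is the first miss.
New nodes needed: |"0110"| − 1 = 4 − 1 = 3.

3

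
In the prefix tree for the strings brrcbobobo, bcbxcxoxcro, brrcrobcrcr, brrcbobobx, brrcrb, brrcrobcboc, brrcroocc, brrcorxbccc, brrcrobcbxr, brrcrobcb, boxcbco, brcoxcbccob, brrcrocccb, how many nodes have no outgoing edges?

Leaves are exactly the stored words that no other stored word extends.
Those words: "bcbxcxoxcro", "boxcbco", "brcoxcbccob", "brrcbobobo", "brrcbobobx", "brrcorxbccc", "brrcrb", "brrcrobcboc", "brrcrobcbxr", "brrcrobcrcr", "brrcrocccb", "brrcroocc"
Leaf count: 12

12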